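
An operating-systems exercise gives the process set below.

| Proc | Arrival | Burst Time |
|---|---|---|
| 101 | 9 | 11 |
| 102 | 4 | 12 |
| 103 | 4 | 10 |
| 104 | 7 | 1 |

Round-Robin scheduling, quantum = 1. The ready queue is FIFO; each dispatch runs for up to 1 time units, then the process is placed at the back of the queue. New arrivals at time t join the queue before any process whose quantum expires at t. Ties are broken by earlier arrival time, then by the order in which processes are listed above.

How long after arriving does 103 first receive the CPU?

Schedule: | idle 0-4 | 102 4-5 | 103 5-6 | 102 6-7 | 103 7-8 | 104 8-9 | 102 9-10 | 103 10-11 | 101 11-12 | 102 12-13 | 103 13-14 | 101 14-15 | 102 15-16 | 103 16-17 | 101 17-18 | 102 18-19 | 103 19-20 | 101 20-21 | 102 21-22 | 103 22-23 | 101 23-24 | 102 24-25 | 103 25-26 | 101 26-27 | 102 27-28 | 103 28-29 | 101 29-30 | 102 30-31 | 103 31-32 | 101 32-33 | 102 33-34 | 101 34-35 | 102 35-36 | 101 36-38 |
Completion: 101=38  102=36  103=32  104=9
Response(103) = first start − arrival = 5 − 4 = 1

1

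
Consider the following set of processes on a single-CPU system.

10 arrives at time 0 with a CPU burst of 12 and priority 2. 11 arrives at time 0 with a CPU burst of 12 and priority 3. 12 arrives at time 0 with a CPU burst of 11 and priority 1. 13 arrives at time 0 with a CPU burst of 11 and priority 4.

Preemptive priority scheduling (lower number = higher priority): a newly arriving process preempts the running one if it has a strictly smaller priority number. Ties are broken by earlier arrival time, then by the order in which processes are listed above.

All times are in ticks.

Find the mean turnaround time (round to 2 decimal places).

28.75

Gantt: | 12 0-11 | 10 11-23 | 11 23-35 | 13 35-46 |
Completion: 10=23  11=35  12=11  13=46
Turnaround (C−A): 10=23  11=35  12=11  13=46
Turnaround times: 10=23, 11=35, 12=11, 13=46
Average turnaround = (23+35+11+46) / 4 = 115/4 = 28.75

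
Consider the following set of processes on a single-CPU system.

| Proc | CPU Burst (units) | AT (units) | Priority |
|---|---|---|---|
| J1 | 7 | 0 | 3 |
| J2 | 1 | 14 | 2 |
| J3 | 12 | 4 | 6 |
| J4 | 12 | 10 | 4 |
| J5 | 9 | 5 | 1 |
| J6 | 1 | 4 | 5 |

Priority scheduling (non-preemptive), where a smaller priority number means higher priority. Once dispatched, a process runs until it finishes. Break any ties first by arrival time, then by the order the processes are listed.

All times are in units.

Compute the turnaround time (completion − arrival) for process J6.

Schedule: | J1 0-7 | J5 7-16 | J2 16-17 | J4 17-29 | J6 29-30 | J3 30-42 |
Completion: J1=7  J2=17  J3=42  J4=29  J5=16  J6=30
Turnaround(J6) = completion − arrival = 30 − 4 = 26

26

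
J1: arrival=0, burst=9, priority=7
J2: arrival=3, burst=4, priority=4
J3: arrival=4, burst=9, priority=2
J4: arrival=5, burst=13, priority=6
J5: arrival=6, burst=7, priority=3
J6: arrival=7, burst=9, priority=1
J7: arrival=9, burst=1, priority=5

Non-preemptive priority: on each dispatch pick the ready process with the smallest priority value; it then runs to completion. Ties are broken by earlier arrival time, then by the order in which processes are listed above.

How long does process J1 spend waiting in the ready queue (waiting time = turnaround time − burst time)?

0

Timeline: | J1 0-9 | J6 9-18 | J3 18-27 | J5 27-34 | J2 34-38 | J7 38-39 | J4 39-52 |
Completion: J1=9  J2=38  J3=27  J4=52  J5=34  J6=18  J7=39
Waiting(J1) = turnaround − burst = 9 − 9 = 0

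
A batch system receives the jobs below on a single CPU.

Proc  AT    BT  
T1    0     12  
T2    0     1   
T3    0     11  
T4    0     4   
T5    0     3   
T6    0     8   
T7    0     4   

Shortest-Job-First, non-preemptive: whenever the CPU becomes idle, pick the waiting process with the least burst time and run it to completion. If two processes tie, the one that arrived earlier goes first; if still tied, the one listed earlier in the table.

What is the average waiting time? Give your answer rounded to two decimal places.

10.86

Gantt: | T2 0-1 | T5 1-4 | T4 4-8 | T7 8-12 | T6 12-20 | T3 20-31 | T1 31-43 |
Completion: T1=43  T2=1  T3=31  T4=8  T5=4  T6=20  T7=12
Turnaround (C−A): T1=43  T2=1  T3=31  T4=8  T5=4  T6=20  T7=12
Waiting times: T1=31, T2=0, T3=20, T4=4, T5=1, T6=12, T7=8
Average waiting = (31+0+20+4+1+12+8) / 7 = 76/7 = 10.86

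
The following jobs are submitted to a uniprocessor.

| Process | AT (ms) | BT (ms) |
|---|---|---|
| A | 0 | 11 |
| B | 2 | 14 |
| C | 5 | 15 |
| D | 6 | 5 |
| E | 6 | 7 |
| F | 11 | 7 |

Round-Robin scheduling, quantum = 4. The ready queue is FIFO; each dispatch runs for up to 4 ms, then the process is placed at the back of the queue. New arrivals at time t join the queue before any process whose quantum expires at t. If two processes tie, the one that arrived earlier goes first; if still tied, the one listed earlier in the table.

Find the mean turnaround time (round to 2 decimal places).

Timeline: | A 0-4 | B 4-8 | A 8-12 | C 12-16 | D 16-20 | E 20-24 | B 24-28 | F 28-32 | A 32-35 | C 35-39 | D 39-40 | E 40-43 | B 43-47 | F 47-50 | C 50-54 | B 54-56 | C 56-59 |
Completion: A=35  B=56  C=59  D=40  E=43  F=50
Turnaround (C−A): A=35  B=54  C=54  D=34  E=37  F=39
Turnaround times: A=35, B=54, C=54, D=34, E=37, F=39
Average turnaround = (35+54+54+34+37+39) / 6 = 253/6 = 42.17

42.17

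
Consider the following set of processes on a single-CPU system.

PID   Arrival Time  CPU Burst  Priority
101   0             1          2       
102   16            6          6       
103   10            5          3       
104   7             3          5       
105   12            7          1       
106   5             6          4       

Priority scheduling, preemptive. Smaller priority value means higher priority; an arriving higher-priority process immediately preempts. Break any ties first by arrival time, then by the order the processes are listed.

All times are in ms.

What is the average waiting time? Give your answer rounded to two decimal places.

Schedule: | 101 0-1 | idle 1-5 | 106 5-10 | 103 10-12 | 105 12-19 | 103 19-22 | 106 22-23 | 104 23-26 | 102 26-32 |
Completion: 101=1  102=32  103=22  104=26  105=19  106=23
Turnaround (C−A): 101=1  102=16  103=12  104=19  105=7  106=18
Waiting times: 101=0, 102=10, 103=7, 104=16, 105=0, 106=12
Average waiting = (0+10+7+16+0+12) / 6 = 45/6 = 7.50

7.50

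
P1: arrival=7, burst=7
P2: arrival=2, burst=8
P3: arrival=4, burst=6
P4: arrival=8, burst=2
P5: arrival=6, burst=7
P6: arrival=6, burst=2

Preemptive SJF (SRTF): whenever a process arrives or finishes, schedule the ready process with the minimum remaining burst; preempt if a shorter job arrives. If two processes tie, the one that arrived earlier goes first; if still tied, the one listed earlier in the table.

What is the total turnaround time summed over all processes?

80

Gantt: | idle 0-2 | P2 2-6 | P6 6-8 | P4 8-10 | P2 10-14 | P3 14-20 | P5 20-27 | P1 27-34 |
Completion: P1=34  P2=14  P3=20  P4=10  P5=27  P6=8
Turnaround (C−A): P1=27  P2=12  P3=16  P4=2  P5=21  P6=2
Turnaround = completion − arrival: P1=27, P2=12, P3=16, P4=2, P5=21, P6=2
Total turnaround = 27 + 12 + 16 + 2 + 21 + 2 = 80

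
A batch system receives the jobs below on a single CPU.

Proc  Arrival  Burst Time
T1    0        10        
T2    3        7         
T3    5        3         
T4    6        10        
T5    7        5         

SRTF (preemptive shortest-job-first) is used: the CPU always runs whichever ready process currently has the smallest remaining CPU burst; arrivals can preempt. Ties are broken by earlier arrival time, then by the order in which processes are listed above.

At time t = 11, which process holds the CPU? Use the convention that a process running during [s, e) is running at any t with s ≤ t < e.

Schedule: | T1 0-5 | T3 5-8 | T1 8-13 | T5 13-18 | T2 18-25 | T4 25-35 |
Completion: T1=13  T2=25  T3=8  T4=35  T5=18

T1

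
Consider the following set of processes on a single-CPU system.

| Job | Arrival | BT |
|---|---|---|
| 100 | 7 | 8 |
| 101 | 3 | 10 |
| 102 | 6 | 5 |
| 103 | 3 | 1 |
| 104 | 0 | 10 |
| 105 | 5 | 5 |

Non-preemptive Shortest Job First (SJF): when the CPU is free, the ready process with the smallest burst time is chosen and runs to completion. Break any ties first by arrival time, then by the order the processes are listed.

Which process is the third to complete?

Timeline: | 104 0-10 | 103 10-11 | 105 11-16 | 102 16-21 | 100 21-29 | 101 29-39 |
Completion: 100=29  101=39  102=21  103=11  104=10  105=16
Finish order: 104 → 103 → 105 → 102 → 100 → 101

105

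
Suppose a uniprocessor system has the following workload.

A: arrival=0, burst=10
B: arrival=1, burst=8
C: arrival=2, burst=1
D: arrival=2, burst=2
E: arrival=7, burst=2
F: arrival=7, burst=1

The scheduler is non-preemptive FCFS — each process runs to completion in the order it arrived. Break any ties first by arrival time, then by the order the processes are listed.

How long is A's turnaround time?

Schedule: | A 0-10 | B 10-18 | C 18-19 | D 19-21 | E 21-23 | F 23-24 |
Completion: A=10  B=18  C=19  D=21  E=23  F=24
Turnaround (C−A): A=10  B=17  C=17  D=19  E=16  F=17
Turnaround(A) = completion − arrival = 10 − 0 = 10

10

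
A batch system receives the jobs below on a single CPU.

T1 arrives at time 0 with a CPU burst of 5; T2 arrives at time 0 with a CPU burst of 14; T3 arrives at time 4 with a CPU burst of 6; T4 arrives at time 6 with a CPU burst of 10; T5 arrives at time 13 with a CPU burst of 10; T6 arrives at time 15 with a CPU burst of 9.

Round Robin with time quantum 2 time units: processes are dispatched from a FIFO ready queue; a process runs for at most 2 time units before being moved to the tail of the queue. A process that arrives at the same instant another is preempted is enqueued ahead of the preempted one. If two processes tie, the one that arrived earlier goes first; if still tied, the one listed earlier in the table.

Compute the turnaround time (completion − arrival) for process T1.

13

Schedule: | T1 0-2 | T2 2-4 | T1 4-6 | T3 6-8 | T2 8-10 | T4 10-12 | T1 12-13 | T3 13-15 | T2 15-17 | T4 17-19 | T5 19-21 | T6 21-23 | T3 23-25 | T2 25-27 | T4 27-29 | T5 29-31 | T6 31-33 | T2 33-35 | T4 35-37 | T5 37-39 | T6 39-41 | T2 41-43 | T4 43-45 | T5 45-47 | T6 47-49 | T2 49-51 | T5 51-53 | T6 53-54 |
Completion: T1=13  T2=51  T3=25  T4=45  T5=53  T6=54
Turnaround (C−A): T1=13  T2=51  T3=21  T4=39  T5=40  T6=39
Turnaround(T1) = completion − arrival = 13 − 0 = 13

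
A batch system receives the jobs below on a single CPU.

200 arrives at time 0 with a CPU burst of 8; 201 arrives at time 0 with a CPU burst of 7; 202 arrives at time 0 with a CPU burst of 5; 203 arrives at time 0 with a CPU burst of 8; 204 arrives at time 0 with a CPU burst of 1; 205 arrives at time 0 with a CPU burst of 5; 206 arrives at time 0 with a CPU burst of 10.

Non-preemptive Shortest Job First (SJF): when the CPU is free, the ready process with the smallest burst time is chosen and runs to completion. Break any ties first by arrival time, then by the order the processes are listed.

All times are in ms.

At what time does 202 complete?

Timeline: | 204 0-1 | 202 1-6 | 205 6-11 | 201 11-18 | 200 18-26 | 203 26-34 | 206 34-44 |
Completion: 200=26  201=18  202=6  203=34  204=1  205=11  206=44
Turnaround (C−A): 200=26  201=18  202=6  203=34  204=1  205=11  206=44

6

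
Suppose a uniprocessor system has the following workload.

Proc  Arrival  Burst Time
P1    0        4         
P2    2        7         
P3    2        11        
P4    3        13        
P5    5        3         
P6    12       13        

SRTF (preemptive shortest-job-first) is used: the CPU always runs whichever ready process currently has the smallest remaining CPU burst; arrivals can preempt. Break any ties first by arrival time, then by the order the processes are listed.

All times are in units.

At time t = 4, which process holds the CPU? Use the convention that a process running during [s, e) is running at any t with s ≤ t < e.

P2

Schedule: | P1 0-4 | P2 4-5 | P5 5-8 | P2 8-14 | P3 14-25 | P4 25-38 | P6 38-51 |
Completion: P1=4  P2=14  P3=25  P4=38  P5=8  P6=51
Turnaround (C−A): P1=4  P2=12  P3=23  P4=35  P5=3  P6=39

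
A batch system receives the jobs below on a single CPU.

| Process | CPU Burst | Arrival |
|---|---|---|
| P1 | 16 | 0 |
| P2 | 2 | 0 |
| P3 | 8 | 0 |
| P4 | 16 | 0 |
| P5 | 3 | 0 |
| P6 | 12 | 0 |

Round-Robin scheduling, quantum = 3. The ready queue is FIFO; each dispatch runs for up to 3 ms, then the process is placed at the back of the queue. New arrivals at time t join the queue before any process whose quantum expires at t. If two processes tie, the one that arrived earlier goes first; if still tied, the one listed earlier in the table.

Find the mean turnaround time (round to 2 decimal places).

35.83

Schedule: | P1 0-3 | P2 3-5 | P3 5-8 | P4 8-11 | P5 11-14 | P6 14-17 | P1 17-20 | P3 20-23 | P4 23-26 | P6 26-29 | P1 29-32 | P3 32-34 | P4 34-37 | P6 37-40 | P1 40-43 | P4 43-46 | P6 46-49 | P1 49-52 | P4 52-55 | P1 55-56 | P4 56-57 |
Completion: P1=56  P2=5  P3=34  P4=57  P5=14  P6=49
Turnaround (C−A): P1=56  P2=5  P3=34  P4=57  P5=14  P6=49
Turnaround times: P1=56, P2=5, P3=34, P4=57, P5=14, P6=49
Average turnaround = (56+5+34+57+14+49) / 6 = 215/6 = 35.83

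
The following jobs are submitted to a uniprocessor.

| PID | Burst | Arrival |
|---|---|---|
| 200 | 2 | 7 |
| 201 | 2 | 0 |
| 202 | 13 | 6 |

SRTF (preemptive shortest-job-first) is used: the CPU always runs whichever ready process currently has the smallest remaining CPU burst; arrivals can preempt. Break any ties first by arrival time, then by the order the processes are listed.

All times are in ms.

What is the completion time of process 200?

Gantt: | 201 0-2 | idle 2-6 | 202 6-7 | 200 7-9 | 202 9-21 |
Completion: 200=9  201=2  202=21
Turnaround (C−A): 200=2  201=2  202=15

9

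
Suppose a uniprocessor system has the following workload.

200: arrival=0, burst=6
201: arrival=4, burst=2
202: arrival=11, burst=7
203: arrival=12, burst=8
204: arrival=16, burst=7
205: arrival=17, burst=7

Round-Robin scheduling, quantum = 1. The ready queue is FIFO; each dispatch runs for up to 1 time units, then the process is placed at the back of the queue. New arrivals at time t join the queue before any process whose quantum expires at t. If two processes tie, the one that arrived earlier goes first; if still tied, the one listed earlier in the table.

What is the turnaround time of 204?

23

Timeline: | 200 0-4 | 201 4-5 | 200 5-6 | 201 6-7 | 200 7-8 | idle 8-11 | 202 11-12 | 203 12-13 | 202 13-14 | 203 14-15 | 202 15-16 | 203 16-17 | 204 17-18 | 202 18-19 | 205 19-20 | 203 20-21 | 204 21-22 | 202 22-23 | 205 23-24 | 203 24-25 | 204 25-26 | 202 26-27 | 205 27-28 | 203 28-29 | 204 29-30 | 202 30-31 | 205 31-32 | 203 32-33 | 204 33-34 | 205 34-35 | 203 35-36 | 204 36-37 | 205 37-38 | 204 38-39 | 205 39-40 |
Completion: 200=8  201=7  202=31  203=36  204=39  205=40
Turnaround (C−A): 200=8  201=3  202=20  203=24  204=23  205=23
Turnaround(204) = completion − arrival = 39 − 16 = 23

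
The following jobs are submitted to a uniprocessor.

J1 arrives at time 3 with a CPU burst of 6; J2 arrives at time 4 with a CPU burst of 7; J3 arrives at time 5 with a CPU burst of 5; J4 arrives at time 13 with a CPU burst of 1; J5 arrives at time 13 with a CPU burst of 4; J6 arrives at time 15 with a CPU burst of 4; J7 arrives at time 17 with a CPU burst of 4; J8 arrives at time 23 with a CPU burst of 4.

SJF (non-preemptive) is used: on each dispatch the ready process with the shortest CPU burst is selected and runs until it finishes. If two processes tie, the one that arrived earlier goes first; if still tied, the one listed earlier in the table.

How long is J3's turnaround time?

Timeline: | idle 0-3 | J1 3-9 | J3 9-14 | J4 14-15 | J5 15-19 | J6 19-23 | J7 23-27 | J8 27-31 | J2 31-38 |
Completion: J1=9  J2=38  J3=14  J4=15  J5=19  J6=23  J7=27  J8=31
Turnaround (C−A): J1=6  J2=34  J3=9  J4=2  J5=6  J6=8  J7=10  J8=8
Turnaround(J3) = completion − arrival = 14 − 5 = 9

9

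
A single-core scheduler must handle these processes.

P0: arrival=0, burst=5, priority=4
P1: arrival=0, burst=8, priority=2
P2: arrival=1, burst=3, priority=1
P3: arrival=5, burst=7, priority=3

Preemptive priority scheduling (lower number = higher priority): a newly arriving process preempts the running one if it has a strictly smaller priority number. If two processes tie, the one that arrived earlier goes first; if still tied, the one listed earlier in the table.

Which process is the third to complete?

P3

Schedule: | P1 0-1 | P2 1-4 | P1 4-11 | P3 11-18 | P0 18-23 |
Completion: P0=23  P1=11  P2=4  P3=18
Turnaround (C−A): P0=23  P1=11  P2=3  P3=13
Finish order: P2 → P1 → P3 → P0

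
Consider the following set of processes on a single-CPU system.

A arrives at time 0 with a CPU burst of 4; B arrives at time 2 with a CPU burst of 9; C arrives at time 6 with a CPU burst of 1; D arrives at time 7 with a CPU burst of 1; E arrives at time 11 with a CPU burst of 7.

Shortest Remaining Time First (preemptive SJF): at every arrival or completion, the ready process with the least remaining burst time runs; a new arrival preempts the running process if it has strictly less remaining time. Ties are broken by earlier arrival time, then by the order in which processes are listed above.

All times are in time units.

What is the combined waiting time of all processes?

8

Schedule: | A 0-4 | B 4-6 | C 6-7 | D 7-8 | B 8-15 | E 15-22 |
Completion: A=4  B=15  C=7  D=8  E=22
Turnaround (C−A): A=4  B=13  C=1  D=1  E=11
Waiting = turnaround − burst: A=0, B=4, C=0, D=0, E=4
Total waiting = 0 + 4 + 0 + 0 + 4 = 8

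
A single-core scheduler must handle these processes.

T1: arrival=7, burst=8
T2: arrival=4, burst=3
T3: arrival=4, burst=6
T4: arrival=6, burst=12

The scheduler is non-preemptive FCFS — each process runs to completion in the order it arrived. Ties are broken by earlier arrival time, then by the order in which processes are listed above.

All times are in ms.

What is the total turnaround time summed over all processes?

Timeline: | idle 0-4 | T2 4-7 | T3 7-13 | T4 13-25 | T1 25-33 |
Completion: T1=33  T2=7  T3=13  T4=25
Turnaround = completion − arrival: T1=26, T2=3, T3=9, T4=19
Total turnaround = 26 + 3 + 9 + 19 = 57

57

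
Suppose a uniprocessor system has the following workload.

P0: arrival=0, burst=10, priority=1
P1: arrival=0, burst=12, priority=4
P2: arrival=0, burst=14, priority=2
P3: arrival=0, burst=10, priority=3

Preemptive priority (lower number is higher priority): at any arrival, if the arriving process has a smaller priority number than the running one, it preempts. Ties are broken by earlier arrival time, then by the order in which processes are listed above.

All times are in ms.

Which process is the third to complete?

P3

Gantt: | P0 0-10 | P2 10-24 | P3 24-34 | P1 34-46 |
Completion: P0=10  P1=46  P2=24  P3=34
Turnaround (C−A): P0=10  P1=46  P2=24  P3=34
Finish order: P0 → P2 → P3 → P1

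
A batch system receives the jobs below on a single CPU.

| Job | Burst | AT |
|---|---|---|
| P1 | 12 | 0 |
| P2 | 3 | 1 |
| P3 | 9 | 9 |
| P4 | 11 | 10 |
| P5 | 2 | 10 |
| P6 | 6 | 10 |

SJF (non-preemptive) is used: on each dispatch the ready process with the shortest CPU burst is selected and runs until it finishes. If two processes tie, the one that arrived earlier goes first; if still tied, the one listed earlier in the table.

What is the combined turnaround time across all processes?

101

Gantt: | P1 0-12 | P5 12-14 | P2 14-17 | P6 17-23 | P3 23-32 | P4 32-43 |
Completion: P1=12  P2=17  P3=32  P4=43  P5=14  P6=23
Turnaround (C−A): P1=12  P2=16  P3=23  P4=33  P5=4  P6=13
Turnaround = completion − arrival: P1=12, P2=16, P3=23, P4=33, P5=4, P6=13
Total turnaround = 12 + 16 + 23 + 33 + 4 + 13 = 101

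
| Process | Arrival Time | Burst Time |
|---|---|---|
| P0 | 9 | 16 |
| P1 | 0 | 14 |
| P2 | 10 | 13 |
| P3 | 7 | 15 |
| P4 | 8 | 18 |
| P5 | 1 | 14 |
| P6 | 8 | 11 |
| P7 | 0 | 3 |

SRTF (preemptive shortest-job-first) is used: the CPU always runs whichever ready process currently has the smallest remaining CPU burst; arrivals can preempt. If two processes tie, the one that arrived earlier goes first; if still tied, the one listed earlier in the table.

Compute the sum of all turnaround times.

Gantt: | P7 0-3 | P1 3-17 | P6 17-28 | P2 28-41 | P5 41-55 | P3 55-70 | P0 70-86 | P4 86-104 |
Completion: P0=86  P1=17  P2=41  P3=70  P4=104  P5=55  P6=28  P7=3
Turnaround (C−A): P0=77  P1=17  P2=31  P3=63  P4=96  P5=54  P6=20  P7=3
Turnaround = completion − arrival: P0=77, P1=17, P2=31, P3=63, P4=96, P5=54, P6=20, P7=3
Total turnaround = 77 + 17 + 31 + 63 + 96 + 54 + 20 + 3 = 361

361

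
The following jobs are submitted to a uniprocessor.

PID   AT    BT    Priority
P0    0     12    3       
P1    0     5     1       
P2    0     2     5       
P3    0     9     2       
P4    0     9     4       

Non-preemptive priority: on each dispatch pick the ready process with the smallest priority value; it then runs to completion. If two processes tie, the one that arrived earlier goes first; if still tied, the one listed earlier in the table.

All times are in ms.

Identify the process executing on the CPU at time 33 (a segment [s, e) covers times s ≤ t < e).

P4

Timeline: | P1 0-5 | P3 5-14 | P0 14-26 | P4 26-35 | P2 35-37 |
Completion: P0=26  P1=5  P2=37  P3=14  P4=35
Turnaround (C−A): P0=26  P1=5  P2=37  P3=14  P4=35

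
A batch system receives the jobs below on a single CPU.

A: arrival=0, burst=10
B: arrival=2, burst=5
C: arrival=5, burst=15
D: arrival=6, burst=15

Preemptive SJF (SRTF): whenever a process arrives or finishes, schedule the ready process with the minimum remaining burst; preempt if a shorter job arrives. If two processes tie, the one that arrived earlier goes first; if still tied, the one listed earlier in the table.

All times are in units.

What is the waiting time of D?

24

Timeline: | A 0-2 | B 2-7 | A 7-15 | C 15-30 | D 30-45 |
Completion: A=15  B=7  C=30  D=45
Turnaround (C−A): A=15  B=5  C=25  D=39
Waiting(D) = turnaround − burst = 39 − 15 = 24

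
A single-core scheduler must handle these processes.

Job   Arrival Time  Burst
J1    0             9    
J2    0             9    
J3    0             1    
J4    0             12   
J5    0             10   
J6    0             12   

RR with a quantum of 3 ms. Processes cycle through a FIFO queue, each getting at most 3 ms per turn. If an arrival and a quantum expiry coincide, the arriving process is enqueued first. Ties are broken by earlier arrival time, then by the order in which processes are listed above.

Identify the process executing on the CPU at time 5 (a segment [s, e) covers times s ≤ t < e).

J2

Gantt: | J1 0-3 | J2 3-6 | J3 6-7 | J4 7-10 | J5 10-13 | J6 13-16 | J1 16-19 | J2 19-22 | J4 22-25 | J5 25-28 | J6 28-31 | J1 31-34 | J2 34-37 | J4 37-40 | J5 40-43 | J6 43-46 | J4 46-49 | J5 49-50 | J6 50-53 |
Completion: J1=34  J2=37  J3=7  J4=49  J5=50  J6=53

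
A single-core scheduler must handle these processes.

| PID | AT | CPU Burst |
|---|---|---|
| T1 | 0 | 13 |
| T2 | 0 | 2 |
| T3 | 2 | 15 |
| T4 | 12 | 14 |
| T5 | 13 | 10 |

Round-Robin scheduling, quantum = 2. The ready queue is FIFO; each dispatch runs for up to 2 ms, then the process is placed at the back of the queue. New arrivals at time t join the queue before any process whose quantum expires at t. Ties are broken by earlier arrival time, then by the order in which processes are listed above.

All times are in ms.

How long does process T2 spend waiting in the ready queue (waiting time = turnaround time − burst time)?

2

Timeline: | T1 0-2 | T2 2-4 | T3 4-6 | T1 6-8 | T3 8-10 | T1 10-12 | T3 12-14 | T4 14-16 | T1 16-18 | T5 18-20 | T3 20-22 | T4 22-24 | T1 24-26 | T5 26-28 | T3 28-30 | T4 30-32 | T1 32-34 | T5 34-36 | T3 36-38 | T4 38-40 | T1 40-41 | T5 41-43 | T3 43-45 | T4 45-47 | T5 47-49 | T3 49-50 | T4 50-54 |
Completion: T1=41  T2=4  T3=50  T4=54  T5=49
Turnaround (C−A): T1=41  T2=4  T3=48  T4=42  T5=36
Waiting(T2) = turnaround − burst = 4 − 2 = 2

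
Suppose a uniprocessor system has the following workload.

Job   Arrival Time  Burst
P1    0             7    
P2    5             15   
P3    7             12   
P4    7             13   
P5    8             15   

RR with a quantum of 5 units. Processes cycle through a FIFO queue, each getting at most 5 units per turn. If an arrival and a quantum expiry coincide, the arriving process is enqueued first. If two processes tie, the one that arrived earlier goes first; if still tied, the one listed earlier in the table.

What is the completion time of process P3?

Timeline: | P1 0-5 | P2 5-10 | P1 10-12 | P3 12-17 | P4 17-22 | P5 22-27 | P2 27-32 | P3 32-37 | P4 37-42 | P5 42-47 | P2 47-52 | P3 52-54 | P4 54-57 | P5 57-62 |
Completion: P1=12  P2=52  P3=54  P4=57  P5=62
Turnaround (C−A): P1=12  P2=47  P3=47  P4=50  P5=54

54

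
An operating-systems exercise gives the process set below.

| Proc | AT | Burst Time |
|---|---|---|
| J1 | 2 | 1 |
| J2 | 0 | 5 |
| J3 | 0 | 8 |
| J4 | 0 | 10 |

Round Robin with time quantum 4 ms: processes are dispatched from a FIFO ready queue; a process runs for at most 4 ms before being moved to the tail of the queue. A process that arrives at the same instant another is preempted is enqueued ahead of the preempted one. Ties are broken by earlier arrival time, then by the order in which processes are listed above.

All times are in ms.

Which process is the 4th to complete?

J4

Schedule: | J2 0-4 | J3 4-8 | J4 8-12 | J1 12-13 | J2 13-14 | J3 14-18 | J4 18-24 |
Completion: J1=13  J2=14  J3=18  J4=24
Turnaround (C−A): J1=11  J2=14  J3=18  J4=24
Finish order: J1 → J2 → J3 → J4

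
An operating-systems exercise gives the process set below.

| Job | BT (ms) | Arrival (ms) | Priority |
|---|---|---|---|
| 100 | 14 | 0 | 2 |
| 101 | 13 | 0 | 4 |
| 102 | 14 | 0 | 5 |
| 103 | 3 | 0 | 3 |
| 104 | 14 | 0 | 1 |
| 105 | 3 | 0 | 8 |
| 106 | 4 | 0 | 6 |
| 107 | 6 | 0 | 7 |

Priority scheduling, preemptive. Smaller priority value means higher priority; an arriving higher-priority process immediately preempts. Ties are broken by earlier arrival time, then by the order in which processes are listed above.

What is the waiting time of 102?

Gantt: | 104 0-14 | 100 14-28 | 103 28-31 | 101 31-44 | 102 44-58 | 106 58-62 | 107 62-68 | 105 68-71 |
Completion: 100=28  101=44  102=58  103=31  104=14  105=71  106=62  107=68
Waiting(102) = turnaround − burst = 58 − 14 = 44

44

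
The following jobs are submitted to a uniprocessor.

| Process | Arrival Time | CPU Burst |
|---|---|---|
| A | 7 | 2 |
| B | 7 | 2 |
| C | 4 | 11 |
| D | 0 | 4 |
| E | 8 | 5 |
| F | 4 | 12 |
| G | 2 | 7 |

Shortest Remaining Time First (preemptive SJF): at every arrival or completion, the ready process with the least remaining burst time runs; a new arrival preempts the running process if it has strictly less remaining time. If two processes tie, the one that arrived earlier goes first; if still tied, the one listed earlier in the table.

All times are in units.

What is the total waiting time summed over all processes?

58

Gantt: | D 0-4 | G 4-7 | A 7-9 | B 9-11 | G 11-15 | E 15-20 | C 20-31 | F 31-43 |
Completion: A=9  B=11  C=31  D=4  E=20  F=43  G=15
Turnaround (C−A): A=2  B=4  C=27  D=4  E=12  F=39  G=13
Waiting = turnaround − burst: A=0, B=2, C=16, D=0, E=7, F=27, G=6
Total waiting = 0 + 2 + 16 + 0 + 7 + 27 + 6 = 58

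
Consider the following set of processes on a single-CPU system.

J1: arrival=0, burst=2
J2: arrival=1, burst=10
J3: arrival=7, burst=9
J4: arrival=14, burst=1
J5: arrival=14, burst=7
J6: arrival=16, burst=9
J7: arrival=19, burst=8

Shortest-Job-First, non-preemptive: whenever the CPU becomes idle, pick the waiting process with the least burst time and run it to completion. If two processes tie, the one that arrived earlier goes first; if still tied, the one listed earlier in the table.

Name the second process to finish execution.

Timeline: | J1 0-2 | J2 2-12 | J3 12-21 | J4 21-22 | J5 22-29 | J7 29-37 | J6 37-46 |
Completion: J1=2  J2=12  J3=21  J4=22  J5=29  J6=46  J7=37
Turnaround (C−A): J1=2  J2=11  J3=14  J4=8  J5=15  J6=30  J7=18
Finish order: J1 → J2 → J3 → J4 → J5 → J7 → J6

J2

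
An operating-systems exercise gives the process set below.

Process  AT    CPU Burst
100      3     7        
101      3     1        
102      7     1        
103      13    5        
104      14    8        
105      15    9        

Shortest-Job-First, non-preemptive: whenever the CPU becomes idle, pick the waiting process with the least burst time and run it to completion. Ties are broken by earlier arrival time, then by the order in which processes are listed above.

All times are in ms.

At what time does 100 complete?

Gantt: | idle 0-3 | 101 3-4 | 100 4-11 | 102 11-12 | idle 12-13 | 103 13-18 | 104 18-26 | 105 26-35 |
Completion: 100=11  101=4  102=12  103=18  104=26  105=35

11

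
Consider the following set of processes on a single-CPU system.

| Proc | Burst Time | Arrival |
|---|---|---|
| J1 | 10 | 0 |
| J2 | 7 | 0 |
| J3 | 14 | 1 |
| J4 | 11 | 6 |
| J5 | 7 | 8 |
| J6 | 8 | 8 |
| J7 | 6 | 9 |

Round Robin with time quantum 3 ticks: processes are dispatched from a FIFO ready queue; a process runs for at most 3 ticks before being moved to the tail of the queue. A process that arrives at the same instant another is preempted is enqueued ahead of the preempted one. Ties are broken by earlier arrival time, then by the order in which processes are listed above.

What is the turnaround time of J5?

Schedule: | J1 0-3 | J2 3-6 | J3 6-9 | J1 9-12 | J4 12-15 | J2 15-18 | J5 18-21 | J6 21-24 | J7 24-27 | J3 27-30 | J1 30-33 | J4 33-36 | J2 36-37 | J5 37-40 | J6 40-43 | J7 43-46 | J3 46-49 | J1 49-50 | J4 50-53 | J5 53-54 | J6 54-56 | J3 56-59 | J4 59-61 | J3 61-63 |
Completion: J1=50  J2=37  J3=63  J4=61  J5=54  J6=56  J7=46
Turnaround (C−A): J1=50  J2=37  J3=62  J4=55  J5=46  J6=48  J7=37
Turnaround(J5) = completion − arrival = 54 − 8 = 46

46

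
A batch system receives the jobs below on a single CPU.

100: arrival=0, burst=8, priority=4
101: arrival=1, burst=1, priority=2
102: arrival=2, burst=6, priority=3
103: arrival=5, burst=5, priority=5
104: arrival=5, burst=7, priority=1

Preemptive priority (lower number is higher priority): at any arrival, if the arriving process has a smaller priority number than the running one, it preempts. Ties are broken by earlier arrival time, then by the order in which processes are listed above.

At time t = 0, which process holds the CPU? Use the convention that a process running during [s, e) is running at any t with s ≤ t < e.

100

Schedule: | 100 0-1 | 101 1-2 | 102 2-5 | 104 5-12 | 102 12-15 | 100 15-22 | 103 22-27 |
Completion: 100=22  101=2  102=15  103=27  104=12
Turnaround (C−A): 100=22  101=1  102=13  103=22  104=7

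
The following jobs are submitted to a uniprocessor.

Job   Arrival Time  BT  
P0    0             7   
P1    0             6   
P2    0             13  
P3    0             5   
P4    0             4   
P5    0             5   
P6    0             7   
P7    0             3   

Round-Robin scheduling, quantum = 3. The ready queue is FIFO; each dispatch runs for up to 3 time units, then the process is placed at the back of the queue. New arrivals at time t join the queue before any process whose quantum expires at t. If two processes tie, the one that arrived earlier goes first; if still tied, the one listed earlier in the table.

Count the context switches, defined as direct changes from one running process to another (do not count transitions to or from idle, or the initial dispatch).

18

Timeline: | P0 0-3 | P1 3-6 | P2 6-9 | P3 9-12 | P4 12-15 | P5 15-18 | P6 18-21 | P7 21-24 | P0 24-27 | P1 27-30 | P2 30-33 | P3 33-35 | P4 35-36 | P5 36-38 | P6 38-41 | P0 41-42 | P2 42-45 | P6 45-46 | P2 46-50 |
Completion: P0=42  P1=30  P2=50  P3=35  P4=36  P5=38  P6=46  P7=24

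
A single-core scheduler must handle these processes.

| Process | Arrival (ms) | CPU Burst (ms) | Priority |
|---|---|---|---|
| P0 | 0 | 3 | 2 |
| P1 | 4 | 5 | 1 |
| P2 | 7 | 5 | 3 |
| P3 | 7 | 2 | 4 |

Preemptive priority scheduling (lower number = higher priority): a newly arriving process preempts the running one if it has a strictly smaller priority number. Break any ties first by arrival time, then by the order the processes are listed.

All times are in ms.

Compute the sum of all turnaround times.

24

Timeline: | P0 0-3 | idle 3-4 | P1 4-9 | P2 9-14 | P3 14-16 |
Completion: P0=3  P1=9  P2=14  P3=16
Turnaround (C−A): P0=3  P1=5  P2=7  P3=9
Turnaround = completion − arrival: P0=3, P1=5, P2=7, P3=9
Total turnaround = 3 + 5 + 7 + 9 = 24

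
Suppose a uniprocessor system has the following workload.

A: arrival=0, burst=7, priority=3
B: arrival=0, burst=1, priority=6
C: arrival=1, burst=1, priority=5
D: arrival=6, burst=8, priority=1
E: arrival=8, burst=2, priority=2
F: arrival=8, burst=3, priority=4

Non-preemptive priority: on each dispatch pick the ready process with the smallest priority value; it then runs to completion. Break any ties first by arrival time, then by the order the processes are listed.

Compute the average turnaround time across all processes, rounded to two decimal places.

Gantt: | A 0-7 | D 7-15 | E 15-17 | F 17-20 | C 20-21 | B 21-22 |
Completion: A=7  B=22  C=21  D=15  E=17  F=20
Turnaround times: A=7, B=22, C=20, D=9, E=9, F=12
Average turnaround = (7+22+20+9+9+12) / 6 = 79/6 = 13.17

13.17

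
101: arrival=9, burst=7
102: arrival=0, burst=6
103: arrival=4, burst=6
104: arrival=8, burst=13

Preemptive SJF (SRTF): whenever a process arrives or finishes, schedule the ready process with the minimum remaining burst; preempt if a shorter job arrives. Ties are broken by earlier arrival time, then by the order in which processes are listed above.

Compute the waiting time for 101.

3

Gantt: | 102 0-6 | 103 6-12 | 101 12-19 | 104 19-32 |
Completion: 101=19  102=6  103=12  104=32
Waiting(101) = turnaround − burst = 10 − 7 = 3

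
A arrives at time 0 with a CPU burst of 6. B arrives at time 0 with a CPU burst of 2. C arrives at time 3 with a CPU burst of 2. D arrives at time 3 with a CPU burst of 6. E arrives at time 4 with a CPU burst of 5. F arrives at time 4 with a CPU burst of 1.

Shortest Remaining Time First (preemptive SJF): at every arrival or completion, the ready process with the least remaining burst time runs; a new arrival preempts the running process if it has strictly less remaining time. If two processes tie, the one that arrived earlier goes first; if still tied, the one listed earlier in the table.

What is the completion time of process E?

16

Schedule: | B 0-2 | A 2-3 | C 3-5 | F 5-6 | A 6-11 | E 11-16 | D 16-22 |
Completion: A=11  B=2  C=5  D=22  E=16  F=6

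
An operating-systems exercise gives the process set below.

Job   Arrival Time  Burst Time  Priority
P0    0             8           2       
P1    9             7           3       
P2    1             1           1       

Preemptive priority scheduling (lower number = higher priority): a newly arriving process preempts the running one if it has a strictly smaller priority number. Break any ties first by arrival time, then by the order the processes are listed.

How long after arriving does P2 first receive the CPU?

Gantt: | P0 0-1 | P2 1-2 | P0 2-9 | P1 9-16 |
Completion: P0=9  P1=16  P2=2
Turnaround (C−A): P0=9  P1=7  P2=1
Response(P2) = first start − arrival = 1 − 1 = 0

0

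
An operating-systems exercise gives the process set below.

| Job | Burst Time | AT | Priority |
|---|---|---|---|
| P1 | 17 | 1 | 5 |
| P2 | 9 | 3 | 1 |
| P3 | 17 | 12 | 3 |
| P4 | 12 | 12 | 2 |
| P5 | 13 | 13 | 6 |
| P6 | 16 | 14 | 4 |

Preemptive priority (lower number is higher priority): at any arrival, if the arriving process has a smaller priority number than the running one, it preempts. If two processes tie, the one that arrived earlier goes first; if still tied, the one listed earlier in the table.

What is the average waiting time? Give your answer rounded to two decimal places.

25.33

Gantt: | idle 0-1 | P1 1-3 | P2 3-12 | P4 12-24 | P3 24-41 | P6 41-57 | P1 57-72 | P5 72-85 |
Completion: P1=72  P2=12  P3=41  P4=24  P5=85  P6=57
Turnaround (C−A): P1=71  P2=9  P3=29  P4=12  P5=72  P6=43
Waiting times: P1=54, P2=0, P3=12, P4=0, P5=59, P6=27
Average waiting = (54+0+12+0+59+27) / 6 = 152/6 = 25.33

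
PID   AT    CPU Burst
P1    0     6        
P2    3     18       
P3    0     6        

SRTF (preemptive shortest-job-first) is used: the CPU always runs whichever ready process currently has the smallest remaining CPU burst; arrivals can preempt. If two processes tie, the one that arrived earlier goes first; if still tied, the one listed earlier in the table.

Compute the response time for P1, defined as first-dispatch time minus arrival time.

Gantt: | P1 0-6 | P3 6-12 | P2 12-30 |
Completion: P1=6  P2=30  P3=12
Turnaround (C−A): P1=6  P2=27  P3=12
Response(P1) = first start − arrival = 0 − 0 = 0

0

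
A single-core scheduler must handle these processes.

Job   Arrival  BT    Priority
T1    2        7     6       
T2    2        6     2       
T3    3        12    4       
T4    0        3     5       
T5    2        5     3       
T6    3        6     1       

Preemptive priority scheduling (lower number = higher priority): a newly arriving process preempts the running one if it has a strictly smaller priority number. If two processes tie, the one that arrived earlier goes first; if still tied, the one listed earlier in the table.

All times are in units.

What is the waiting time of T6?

Schedule: | T4 0-2 | T2 2-3 | T6 3-9 | T2 9-14 | T5 14-19 | T3 19-31 | T4 31-32 | T1 32-39 |
Completion: T1=39  T2=14  T3=31  T4=32  T5=19  T6=9
Turnaround (C−A): T1=37  T2=12  T3=28  T4=32  T5=17  T6=6
Waiting(T6) = turnaround − burst = 6 − 6 = 0

0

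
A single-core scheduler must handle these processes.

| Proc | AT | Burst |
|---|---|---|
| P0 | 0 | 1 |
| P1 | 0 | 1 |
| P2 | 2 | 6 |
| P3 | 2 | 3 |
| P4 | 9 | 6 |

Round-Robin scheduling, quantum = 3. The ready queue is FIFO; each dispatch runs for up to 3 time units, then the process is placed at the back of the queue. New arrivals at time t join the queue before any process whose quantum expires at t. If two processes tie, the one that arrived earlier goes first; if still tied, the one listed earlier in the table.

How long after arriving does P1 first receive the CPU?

Gantt: | P0 0-1 | P1 1-2 | P2 2-5 | P3 5-8 | P2 8-11 | P4 11-17 |
Completion: P0=1  P1=2  P2=11  P3=8  P4=17
Turnaround (C−A): P0=1  P1=2  P2=9  P3=6  P4=8
Response(P1) = first start − arrival = 1 − 0 = 1

1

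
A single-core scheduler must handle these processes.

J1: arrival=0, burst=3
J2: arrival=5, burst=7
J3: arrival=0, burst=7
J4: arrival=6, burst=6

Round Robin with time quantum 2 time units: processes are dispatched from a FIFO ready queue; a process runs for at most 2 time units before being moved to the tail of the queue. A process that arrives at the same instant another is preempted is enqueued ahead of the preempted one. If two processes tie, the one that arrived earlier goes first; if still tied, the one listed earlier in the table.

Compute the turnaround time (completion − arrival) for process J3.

18

Timeline: | J1 0-2 | J3 2-4 | J1 4-5 | J3 5-7 | J2 7-9 | J4 9-11 | J3 11-13 | J2 13-15 | J4 15-17 | J3 17-18 | J2 18-20 | J4 20-22 | J2 22-23 |
Completion: J1=5  J2=23  J3=18  J4=22
Turnaround (C−A): J1=5  J2=18  J3=18  J4=16
Turnaround(J3) = completion − arrival = 18 − 0 = 18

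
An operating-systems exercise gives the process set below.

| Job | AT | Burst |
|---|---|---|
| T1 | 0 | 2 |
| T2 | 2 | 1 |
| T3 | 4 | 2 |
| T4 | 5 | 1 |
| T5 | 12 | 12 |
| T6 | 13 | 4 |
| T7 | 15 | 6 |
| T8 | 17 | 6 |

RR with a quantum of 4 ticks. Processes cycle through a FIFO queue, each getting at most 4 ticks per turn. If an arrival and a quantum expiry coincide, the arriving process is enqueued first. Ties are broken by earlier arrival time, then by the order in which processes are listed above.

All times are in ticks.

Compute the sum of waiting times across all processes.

48

Timeline: | T1 0-2 | T2 2-3 | idle 3-4 | T3 4-6 | T4 6-7 | idle 7-12 | T5 12-16 | T6 16-20 | T7 20-24 | T5 24-28 | T8 28-32 | T7 32-34 | T5 34-38 | T8 38-40 |
Completion: T1=2  T2=3  T3=6  T4=7  T5=38  T6=20  T7=34  T8=40
Turnaround (C−A): T1=2  T2=1  T3=2  T4=2  T5=26  T6=7  T7=19  T8=23
Waiting = turnaround − burst: T1=0, T2=0, T3=0, T4=1, T5=14, T6=3, T7=13, T8=17
Total waiting = 0 + 0 + 0 + 1 + 14 + 3 + 13 + 17 = 48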